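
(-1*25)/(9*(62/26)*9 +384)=-325/7503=-0.04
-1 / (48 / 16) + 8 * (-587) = -4696.33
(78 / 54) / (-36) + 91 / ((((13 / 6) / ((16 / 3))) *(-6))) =-12109 / 324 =-37.37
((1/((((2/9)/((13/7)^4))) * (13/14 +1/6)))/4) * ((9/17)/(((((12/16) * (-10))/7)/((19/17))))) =-43955379/6514060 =-6.75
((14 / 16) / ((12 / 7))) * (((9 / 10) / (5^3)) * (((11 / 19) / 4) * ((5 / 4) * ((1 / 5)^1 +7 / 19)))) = 43659 / 115520000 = 0.00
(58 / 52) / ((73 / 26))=29 / 73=0.40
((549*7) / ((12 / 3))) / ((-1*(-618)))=1281 / 824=1.55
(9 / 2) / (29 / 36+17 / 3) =162 / 233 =0.70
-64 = -64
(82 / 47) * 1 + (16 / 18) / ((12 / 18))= 434 / 141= 3.08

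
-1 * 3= -3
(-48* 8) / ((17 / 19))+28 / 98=-51038 / 119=-428.89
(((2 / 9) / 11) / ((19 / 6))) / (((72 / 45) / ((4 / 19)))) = 10 / 11913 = 0.00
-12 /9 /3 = -4 /9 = -0.44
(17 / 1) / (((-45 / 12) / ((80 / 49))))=-1088 / 147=-7.40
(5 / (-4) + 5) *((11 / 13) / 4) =165 / 208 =0.79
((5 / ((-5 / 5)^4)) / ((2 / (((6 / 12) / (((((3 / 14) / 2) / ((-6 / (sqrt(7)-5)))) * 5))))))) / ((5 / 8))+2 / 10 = 56 * sqrt(7) / 45+289 / 45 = 9.71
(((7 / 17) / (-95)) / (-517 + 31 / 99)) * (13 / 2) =9009 / 165220960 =0.00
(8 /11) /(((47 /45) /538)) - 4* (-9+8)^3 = 195748 /517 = 378.62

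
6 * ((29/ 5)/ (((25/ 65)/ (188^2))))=79948128/ 25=3197925.12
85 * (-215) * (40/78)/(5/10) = -731000/39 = -18743.59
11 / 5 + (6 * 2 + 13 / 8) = 633 / 40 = 15.82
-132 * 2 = -264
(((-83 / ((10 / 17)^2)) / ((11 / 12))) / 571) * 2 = -143922 / 157025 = -0.92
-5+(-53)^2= 2804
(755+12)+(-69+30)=728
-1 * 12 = -12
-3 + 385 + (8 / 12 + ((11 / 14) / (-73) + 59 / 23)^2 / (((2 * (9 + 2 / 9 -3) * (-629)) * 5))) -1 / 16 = 44678325984368485 / 116774330616384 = 382.60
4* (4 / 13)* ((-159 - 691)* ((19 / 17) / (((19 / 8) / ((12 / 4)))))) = -19200 / 13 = -1476.92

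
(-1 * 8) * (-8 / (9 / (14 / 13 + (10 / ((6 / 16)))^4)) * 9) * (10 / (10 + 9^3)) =340787925760 / 778167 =437936.75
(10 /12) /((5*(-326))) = -1 /1956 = -0.00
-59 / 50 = -1.18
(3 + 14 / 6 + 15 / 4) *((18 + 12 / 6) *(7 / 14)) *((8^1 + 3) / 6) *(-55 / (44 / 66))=-13738.54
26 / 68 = 13 / 34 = 0.38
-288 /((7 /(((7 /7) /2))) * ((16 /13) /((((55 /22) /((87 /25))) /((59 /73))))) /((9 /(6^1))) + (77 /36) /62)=-76254048000 /3430915117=-22.23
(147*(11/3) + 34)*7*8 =32088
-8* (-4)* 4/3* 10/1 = 1280/3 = 426.67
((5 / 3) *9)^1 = 15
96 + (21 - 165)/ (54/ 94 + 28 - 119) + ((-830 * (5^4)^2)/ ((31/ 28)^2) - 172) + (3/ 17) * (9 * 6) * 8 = -540148433767476/ 2042125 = -264503119.92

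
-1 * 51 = -51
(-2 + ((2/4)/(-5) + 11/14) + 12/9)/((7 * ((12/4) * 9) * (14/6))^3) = 0.00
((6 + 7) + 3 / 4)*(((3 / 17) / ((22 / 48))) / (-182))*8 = -360 / 1547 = -0.23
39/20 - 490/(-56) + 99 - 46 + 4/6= 1931/30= 64.37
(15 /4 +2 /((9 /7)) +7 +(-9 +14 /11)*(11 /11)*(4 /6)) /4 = 2833 /1584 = 1.79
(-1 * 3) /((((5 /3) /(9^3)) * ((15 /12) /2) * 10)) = -26244 /125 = -209.95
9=9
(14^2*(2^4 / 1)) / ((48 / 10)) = 1960 / 3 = 653.33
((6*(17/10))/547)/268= 0.00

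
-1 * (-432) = 432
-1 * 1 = -1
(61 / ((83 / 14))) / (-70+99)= 854 / 2407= 0.35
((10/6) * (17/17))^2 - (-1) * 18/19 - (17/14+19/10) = 3656/5985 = 0.61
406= 406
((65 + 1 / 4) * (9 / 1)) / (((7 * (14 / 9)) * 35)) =21141 / 13720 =1.54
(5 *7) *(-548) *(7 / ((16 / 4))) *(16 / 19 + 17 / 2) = -11915575 / 38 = -313567.76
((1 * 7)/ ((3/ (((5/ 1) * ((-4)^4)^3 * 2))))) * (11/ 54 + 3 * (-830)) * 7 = -552641578926080/ 81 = -6822735542297.28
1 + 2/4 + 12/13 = 63/26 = 2.42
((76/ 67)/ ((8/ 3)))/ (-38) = -3/ 268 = -0.01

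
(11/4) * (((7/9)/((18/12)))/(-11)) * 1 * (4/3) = -14/81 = -0.17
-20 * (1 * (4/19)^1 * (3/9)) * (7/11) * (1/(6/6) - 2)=560/627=0.89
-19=-19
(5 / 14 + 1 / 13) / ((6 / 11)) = 869 / 1092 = 0.80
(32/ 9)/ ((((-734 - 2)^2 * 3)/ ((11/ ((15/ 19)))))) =209/ 6855840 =0.00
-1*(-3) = 3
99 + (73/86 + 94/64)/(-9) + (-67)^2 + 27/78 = 246215189/53664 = 4588.09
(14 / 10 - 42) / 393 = -203 / 1965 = -0.10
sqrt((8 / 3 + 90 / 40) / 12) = sqrt(59) / 12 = 0.64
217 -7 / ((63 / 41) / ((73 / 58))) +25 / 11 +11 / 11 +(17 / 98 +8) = 222.71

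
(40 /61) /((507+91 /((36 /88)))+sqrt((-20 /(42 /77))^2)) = 72 /84119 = 0.00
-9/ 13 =-0.69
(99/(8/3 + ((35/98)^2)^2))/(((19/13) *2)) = 74162088/5874857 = 12.62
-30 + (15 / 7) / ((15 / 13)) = -197 / 7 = -28.14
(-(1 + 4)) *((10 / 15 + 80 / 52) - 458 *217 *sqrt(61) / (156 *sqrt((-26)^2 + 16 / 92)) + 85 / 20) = -5035 / 156 + 248465 *sqrt(4209) / 16848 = 924.49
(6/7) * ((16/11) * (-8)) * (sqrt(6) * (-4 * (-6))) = -18432 * sqrt(6)/77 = -586.35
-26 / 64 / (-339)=13 / 10848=0.00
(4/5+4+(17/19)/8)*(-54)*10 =-2652.39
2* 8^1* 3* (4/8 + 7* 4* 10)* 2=26928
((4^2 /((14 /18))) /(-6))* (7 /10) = -12 /5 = -2.40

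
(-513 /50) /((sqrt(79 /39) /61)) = -31293 * sqrt(3081) /3950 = -439.74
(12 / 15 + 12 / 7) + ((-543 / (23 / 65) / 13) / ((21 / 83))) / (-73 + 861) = 1.92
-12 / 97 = -0.12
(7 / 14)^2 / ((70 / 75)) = 15 / 56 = 0.27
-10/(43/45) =-450/43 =-10.47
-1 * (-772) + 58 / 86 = 33225 / 43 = 772.67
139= 139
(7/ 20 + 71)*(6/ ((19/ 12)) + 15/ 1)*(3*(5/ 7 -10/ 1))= -2838303/ 76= -37346.09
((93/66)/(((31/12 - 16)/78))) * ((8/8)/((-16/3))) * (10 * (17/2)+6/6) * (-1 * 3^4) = -37898523/3542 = -10699.75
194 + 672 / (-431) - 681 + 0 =-210569 / 431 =-488.56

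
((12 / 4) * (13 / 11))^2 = 1521 / 121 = 12.57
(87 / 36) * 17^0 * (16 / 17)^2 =2.14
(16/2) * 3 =24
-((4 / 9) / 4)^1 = -1 / 9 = -0.11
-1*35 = -35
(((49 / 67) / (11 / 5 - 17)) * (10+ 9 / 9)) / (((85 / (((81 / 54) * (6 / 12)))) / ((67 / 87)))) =-539 / 145928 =-0.00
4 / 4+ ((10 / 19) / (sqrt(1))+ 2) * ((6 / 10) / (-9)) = 79 / 95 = 0.83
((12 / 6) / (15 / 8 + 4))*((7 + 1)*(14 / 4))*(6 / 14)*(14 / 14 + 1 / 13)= 2688 / 611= 4.40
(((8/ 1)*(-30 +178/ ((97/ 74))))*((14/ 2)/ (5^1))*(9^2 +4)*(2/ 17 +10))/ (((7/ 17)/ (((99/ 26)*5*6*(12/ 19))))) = 4277667905280/ 23959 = 178541170.55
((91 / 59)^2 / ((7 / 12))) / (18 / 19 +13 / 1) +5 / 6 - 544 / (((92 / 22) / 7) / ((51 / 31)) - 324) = 9871299883169 / 3517143188190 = 2.81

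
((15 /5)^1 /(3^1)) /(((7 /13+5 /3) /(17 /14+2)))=1755 /1204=1.46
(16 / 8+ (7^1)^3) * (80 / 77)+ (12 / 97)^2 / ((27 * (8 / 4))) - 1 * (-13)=807321043 / 2173479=371.44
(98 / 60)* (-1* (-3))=49 / 10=4.90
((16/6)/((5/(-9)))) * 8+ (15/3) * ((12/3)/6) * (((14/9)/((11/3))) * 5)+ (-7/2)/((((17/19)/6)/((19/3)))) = -1514501/8415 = -179.98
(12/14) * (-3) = -18/7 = -2.57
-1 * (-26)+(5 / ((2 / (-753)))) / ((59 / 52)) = -96356 / 59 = -1633.15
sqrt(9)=3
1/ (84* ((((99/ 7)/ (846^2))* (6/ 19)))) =41971/ 22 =1907.77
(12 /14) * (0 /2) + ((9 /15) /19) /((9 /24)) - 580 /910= -4782 /8645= -0.55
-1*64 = -64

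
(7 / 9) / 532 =1 / 684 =0.00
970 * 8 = 7760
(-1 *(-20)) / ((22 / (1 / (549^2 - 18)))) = 10 / 3315213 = 0.00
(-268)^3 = -19248832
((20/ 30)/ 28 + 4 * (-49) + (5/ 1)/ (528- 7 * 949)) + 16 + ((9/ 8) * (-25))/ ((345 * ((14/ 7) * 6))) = -3402177647/ 18902688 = -179.98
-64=-64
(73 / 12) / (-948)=-73 / 11376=-0.01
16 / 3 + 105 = 331 / 3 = 110.33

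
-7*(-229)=1603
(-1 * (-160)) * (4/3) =640/3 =213.33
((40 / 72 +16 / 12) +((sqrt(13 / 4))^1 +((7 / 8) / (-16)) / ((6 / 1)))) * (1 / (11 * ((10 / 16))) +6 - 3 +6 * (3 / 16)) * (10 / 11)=1879 * sqrt(13) / 968 +8137949 / 1115136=14.30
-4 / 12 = -1 / 3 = -0.33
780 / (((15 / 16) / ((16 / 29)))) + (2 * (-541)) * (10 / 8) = -51821 / 58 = -893.47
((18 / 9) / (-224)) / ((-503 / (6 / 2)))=3 / 56336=0.00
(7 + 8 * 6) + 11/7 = 396/7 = 56.57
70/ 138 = 35/ 69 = 0.51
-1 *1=-1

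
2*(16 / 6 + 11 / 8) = 97 / 12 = 8.08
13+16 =29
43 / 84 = 0.51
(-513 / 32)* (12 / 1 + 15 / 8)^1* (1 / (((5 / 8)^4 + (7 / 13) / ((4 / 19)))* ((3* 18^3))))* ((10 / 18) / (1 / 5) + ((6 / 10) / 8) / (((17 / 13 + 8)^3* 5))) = -80952022011341 / 6212692762739100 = -0.01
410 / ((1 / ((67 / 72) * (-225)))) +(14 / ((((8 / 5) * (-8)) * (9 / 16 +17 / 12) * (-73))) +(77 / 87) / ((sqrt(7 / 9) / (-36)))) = -476261083 / 5548 -396 * sqrt(7) / 29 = -85879.87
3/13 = 0.23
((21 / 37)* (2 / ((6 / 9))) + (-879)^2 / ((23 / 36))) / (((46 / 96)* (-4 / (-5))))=61749555660 / 19573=3154833.48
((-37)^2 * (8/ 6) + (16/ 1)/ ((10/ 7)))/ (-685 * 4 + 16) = -6887/ 10215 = -0.67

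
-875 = -875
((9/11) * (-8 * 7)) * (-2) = 1008/11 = 91.64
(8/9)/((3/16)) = 4.74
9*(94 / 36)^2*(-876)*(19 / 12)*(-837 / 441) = 94980373 / 588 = 161531.25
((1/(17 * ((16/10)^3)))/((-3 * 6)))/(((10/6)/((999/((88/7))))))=-58275/1531904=-0.04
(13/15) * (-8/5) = -104/75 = -1.39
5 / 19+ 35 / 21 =110 / 57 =1.93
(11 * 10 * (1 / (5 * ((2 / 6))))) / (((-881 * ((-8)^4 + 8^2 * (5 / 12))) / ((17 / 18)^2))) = -3179 / 196131744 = -0.00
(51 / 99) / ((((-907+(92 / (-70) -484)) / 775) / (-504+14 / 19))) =4409277250 / 30554337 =144.31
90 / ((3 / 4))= 120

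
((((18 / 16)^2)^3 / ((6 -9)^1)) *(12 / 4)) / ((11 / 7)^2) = -26040609 / 31719424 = -0.82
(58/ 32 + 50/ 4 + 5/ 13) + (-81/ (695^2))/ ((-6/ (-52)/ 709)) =1373082081/ 100469200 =13.67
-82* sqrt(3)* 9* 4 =-2952* sqrt(3) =-5113.01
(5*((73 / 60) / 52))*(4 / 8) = 73 / 1248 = 0.06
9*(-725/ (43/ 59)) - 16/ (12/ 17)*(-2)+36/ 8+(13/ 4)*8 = -2290285/ 258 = -8877.07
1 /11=0.09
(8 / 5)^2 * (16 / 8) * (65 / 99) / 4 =416 / 495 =0.84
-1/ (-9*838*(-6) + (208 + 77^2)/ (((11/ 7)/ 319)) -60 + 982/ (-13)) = -13/ 16782057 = -0.00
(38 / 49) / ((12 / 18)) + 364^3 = 2363198713 / 49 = 48228545.16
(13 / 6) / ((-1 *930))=-13 / 5580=-0.00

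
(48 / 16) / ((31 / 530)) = 1590 / 31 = 51.29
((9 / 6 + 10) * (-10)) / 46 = -5 / 2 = -2.50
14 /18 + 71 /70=1129 /630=1.79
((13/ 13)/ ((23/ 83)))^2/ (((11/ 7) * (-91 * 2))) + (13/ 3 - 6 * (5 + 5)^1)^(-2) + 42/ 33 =5179428609/ 4219438366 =1.23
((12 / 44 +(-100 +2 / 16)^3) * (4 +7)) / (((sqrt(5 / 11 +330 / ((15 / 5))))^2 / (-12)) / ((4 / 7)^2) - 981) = 61719953383 / 5683752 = 10859.02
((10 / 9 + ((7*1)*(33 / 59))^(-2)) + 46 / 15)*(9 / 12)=1132057 / 355740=3.18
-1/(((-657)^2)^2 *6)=-1/1117925155206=-0.00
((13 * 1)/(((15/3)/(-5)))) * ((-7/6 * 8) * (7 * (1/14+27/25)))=73346/75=977.95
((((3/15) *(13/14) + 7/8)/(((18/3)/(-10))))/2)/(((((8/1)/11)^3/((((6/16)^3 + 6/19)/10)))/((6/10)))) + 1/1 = 5294989201/5578424320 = 0.95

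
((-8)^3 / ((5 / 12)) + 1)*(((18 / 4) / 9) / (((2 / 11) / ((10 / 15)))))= -67529 / 30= -2250.97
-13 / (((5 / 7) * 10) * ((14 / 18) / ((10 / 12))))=-39 / 20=-1.95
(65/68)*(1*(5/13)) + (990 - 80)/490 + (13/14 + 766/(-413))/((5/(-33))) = 8.34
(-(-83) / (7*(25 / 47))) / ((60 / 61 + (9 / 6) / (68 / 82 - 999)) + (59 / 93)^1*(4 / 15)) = 4624777098 / 238854623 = 19.36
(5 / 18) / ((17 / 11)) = 55 / 306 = 0.18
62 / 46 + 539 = 12428 / 23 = 540.35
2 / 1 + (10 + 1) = 13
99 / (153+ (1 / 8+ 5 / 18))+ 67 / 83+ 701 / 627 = 1477568888 / 574792845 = 2.57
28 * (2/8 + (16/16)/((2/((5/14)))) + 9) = 264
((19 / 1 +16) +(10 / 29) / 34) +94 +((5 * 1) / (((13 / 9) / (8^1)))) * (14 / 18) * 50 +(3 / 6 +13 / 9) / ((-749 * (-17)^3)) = 1205.93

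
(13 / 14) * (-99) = -1287 / 14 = -91.93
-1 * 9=-9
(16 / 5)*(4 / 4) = 16 / 5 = 3.20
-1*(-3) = 3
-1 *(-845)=845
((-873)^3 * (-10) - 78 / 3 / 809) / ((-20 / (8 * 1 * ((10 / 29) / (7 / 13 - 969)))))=139947324699104 / 147686995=947594.10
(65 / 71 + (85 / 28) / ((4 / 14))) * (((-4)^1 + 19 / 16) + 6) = 334305 / 9088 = 36.79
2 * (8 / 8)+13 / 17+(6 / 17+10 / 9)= 647 / 153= 4.23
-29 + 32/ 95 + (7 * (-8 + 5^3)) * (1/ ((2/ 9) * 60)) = 24899/ 760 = 32.76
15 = 15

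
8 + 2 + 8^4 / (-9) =-4006 / 9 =-445.11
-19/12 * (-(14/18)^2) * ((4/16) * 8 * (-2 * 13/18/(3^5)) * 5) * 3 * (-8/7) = 34580/177147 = 0.20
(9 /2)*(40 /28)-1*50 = -305 /7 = -43.57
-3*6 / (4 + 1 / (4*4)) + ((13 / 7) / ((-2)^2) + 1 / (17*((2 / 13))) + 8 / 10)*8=67622 / 7735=8.74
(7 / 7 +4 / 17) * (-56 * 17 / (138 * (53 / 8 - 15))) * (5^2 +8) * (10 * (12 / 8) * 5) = 3880800 / 1541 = 2518.36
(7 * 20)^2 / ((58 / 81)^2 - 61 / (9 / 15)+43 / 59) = -3793570200 / 19437233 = -195.17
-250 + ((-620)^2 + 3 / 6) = 768301 / 2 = 384150.50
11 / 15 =0.73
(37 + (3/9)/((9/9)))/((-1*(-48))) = 7/9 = 0.78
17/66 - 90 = -89.74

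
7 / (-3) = -7 / 3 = -2.33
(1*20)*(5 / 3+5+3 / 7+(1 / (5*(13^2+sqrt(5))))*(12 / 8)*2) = 21284867 / 149919 - 3*sqrt(5) / 7139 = 141.97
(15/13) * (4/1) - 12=-96/13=-7.38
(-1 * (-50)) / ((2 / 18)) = 450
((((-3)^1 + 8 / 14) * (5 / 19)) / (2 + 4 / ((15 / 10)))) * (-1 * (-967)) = -246585 / 1862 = -132.43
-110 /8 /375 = -0.04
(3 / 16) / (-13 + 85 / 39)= -0.02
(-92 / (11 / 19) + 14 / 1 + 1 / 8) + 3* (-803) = -224733 / 88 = -2553.78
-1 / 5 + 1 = 4 / 5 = 0.80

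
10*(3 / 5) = 6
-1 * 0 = 0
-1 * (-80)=80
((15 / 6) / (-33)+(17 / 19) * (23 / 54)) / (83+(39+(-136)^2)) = 1723 / 105061374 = 0.00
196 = 196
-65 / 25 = -13 / 5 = -2.60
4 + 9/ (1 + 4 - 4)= 13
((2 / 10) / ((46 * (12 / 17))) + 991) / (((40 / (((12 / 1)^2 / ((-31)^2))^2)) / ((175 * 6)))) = 12406762872 / 21240983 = 584.10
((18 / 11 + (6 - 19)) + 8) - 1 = -48 / 11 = -4.36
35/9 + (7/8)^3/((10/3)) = 188461/46080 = 4.09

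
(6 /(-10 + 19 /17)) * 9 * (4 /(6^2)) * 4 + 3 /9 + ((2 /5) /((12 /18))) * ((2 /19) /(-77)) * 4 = -7859867 /3313695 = -2.37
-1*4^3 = -64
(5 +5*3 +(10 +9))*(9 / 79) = 351 / 79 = 4.44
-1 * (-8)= 8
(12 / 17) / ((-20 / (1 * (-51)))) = 9 / 5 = 1.80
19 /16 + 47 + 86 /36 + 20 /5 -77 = -3229 /144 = -22.42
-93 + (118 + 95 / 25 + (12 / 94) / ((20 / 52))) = 6846 / 235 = 29.13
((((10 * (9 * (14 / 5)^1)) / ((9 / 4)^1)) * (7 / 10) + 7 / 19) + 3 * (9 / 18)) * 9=137259 / 190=722.42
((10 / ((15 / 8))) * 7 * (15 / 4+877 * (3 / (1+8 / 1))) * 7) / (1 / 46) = 32033848 / 9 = 3559316.44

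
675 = 675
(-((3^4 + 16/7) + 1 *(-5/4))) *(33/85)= -75801/2380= -31.85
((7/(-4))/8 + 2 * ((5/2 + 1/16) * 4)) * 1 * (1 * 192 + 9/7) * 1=3920.08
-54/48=-9/8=-1.12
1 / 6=0.17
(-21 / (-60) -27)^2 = 284089 / 400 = 710.22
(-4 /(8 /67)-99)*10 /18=-1325 /18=-73.61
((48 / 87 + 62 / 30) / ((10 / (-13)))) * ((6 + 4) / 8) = -14807 / 3480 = -4.25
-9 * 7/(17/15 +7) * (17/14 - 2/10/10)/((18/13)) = -8151/1220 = -6.68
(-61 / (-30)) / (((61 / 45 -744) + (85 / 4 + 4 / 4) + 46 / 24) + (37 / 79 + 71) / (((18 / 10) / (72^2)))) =14457 / 1458334823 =0.00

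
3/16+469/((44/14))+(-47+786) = 156361/176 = 888.41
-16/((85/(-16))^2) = -4096/7225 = -0.57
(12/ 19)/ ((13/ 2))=24/ 247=0.10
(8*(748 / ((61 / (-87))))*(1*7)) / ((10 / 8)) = -47793.52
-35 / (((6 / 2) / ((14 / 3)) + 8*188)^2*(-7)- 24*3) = 980 / 443736241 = 0.00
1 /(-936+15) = -1 /921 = -0.00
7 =7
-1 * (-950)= 950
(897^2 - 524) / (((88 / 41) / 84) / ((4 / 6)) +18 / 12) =522700.78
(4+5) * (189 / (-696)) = -567 / 232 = -2.44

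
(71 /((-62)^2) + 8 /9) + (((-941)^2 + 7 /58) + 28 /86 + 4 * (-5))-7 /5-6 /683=130452516228711013 /147327238980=885460.94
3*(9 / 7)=27 / 7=3.86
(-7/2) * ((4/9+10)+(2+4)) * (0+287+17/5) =-250712/15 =-16714.13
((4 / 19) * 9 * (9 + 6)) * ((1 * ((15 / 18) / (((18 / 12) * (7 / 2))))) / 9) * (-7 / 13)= -200 / 741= -0.27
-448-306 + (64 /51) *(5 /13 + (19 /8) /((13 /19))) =-496694 /663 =-749.16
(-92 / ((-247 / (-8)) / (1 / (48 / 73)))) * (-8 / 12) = 3.02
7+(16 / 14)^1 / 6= 7.19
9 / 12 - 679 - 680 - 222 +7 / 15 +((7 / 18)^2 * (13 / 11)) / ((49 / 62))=-28147709 / 17820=-1579.56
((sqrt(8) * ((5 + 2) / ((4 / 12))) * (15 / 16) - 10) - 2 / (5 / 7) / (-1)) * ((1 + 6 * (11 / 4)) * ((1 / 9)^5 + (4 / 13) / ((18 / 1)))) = 14.52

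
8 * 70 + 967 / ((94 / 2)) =27287 / 47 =580.57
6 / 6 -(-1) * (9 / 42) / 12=57 / 56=1.02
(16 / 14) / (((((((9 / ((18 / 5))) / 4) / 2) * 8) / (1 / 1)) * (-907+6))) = -16 / 31535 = -0.00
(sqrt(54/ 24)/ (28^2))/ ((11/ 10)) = 15/ 8624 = 0.00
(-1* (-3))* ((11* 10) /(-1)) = -330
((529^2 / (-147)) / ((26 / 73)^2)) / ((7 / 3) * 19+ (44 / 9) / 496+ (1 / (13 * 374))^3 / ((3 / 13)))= -338.43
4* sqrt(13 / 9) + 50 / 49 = 50 / 49 + 4* sqrt(13) / 3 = 5.83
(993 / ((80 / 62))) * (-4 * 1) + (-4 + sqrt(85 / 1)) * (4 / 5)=-3074.12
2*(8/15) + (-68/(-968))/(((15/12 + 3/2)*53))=1129198/1058145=1.07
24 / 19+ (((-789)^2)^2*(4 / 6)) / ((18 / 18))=4908743675610 / 19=258354930295.26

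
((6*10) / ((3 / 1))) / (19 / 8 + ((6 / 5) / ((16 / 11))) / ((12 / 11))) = 6.39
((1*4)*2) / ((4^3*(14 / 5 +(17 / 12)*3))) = 5 / 282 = 0.02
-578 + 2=-576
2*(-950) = -1900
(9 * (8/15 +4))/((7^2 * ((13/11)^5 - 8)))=-10951468/74897725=-0.15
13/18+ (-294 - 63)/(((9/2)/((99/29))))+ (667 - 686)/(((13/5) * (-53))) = -97095965/359658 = -269.97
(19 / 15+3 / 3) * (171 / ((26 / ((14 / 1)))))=13566 / 65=208.71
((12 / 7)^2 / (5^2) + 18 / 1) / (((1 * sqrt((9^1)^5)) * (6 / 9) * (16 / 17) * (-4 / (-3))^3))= 62883 / 1254400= 0.05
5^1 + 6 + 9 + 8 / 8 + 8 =29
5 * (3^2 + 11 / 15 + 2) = 176 / 3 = 58.67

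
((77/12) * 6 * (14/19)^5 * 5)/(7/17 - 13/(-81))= 73.07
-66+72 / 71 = -4614 / 71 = -64.99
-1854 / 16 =-927 / 8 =-115.88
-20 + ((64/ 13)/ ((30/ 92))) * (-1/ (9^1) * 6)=-17588/ 585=-30.06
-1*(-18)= 18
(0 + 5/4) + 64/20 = 89/20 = 4.45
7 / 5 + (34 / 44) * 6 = 6.04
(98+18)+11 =127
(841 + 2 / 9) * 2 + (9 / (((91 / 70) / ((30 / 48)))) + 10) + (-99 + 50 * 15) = 1098757 / 468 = 2347.77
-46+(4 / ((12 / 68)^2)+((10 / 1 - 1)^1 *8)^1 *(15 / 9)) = 1822 / 9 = 202.44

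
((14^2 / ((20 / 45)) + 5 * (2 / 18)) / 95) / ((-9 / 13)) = -51662 / 7695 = -6.71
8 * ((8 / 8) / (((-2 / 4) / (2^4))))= -256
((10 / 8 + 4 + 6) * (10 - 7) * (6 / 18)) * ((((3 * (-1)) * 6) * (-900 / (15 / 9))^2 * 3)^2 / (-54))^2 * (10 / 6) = 395310973621726080000000000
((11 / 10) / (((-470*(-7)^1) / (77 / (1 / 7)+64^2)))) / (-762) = -3399 / 1671320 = -0.00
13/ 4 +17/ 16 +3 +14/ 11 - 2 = 6.59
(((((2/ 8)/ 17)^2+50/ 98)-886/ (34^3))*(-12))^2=31782702888225/ 927268850704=34.28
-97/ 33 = -2.94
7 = 7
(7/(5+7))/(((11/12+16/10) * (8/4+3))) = 7/151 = 0.05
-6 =-6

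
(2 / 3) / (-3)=-2 / 9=-0.22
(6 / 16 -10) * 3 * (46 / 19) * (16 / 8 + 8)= -26565 / 38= -699.08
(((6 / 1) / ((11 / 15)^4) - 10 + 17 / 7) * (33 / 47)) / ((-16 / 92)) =-93169113 / 1751596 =-53.19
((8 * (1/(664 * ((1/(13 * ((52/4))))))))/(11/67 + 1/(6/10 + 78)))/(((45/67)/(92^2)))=420584501272/2899605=145048.90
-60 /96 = -5 /8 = -0.62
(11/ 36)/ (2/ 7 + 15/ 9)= 77/ 492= 0.16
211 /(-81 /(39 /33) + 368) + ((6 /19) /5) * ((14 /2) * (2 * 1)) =587597 /369835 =1.59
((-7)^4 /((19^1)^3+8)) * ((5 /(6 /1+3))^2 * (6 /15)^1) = 3430 /79461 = 0.04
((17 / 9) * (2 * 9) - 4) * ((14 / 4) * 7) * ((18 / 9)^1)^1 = 1470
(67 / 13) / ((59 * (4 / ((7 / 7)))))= 67 / 3068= 0.02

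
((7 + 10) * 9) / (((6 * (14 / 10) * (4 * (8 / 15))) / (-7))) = -3825 / 64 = -59.77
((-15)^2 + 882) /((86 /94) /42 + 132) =2185218 /260611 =8.38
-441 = -441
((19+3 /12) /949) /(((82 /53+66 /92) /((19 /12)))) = 1783397 /125746296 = 0.01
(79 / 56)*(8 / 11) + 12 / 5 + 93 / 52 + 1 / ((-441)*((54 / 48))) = 59167951 / 11351340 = 5.21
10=10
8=8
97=97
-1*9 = -9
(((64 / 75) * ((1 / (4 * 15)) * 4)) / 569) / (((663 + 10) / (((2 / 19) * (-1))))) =-128 / 8185278375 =-0.00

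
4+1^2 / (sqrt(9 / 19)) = sqrt(19) / 3+4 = 5.45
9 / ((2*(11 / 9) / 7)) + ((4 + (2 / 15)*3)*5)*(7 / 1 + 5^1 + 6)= 9279 / 22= 421.77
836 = 836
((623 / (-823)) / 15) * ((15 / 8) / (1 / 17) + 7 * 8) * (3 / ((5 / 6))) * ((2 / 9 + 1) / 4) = -4817659 / 987600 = -4.88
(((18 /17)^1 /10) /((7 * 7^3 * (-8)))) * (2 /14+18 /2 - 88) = 0.00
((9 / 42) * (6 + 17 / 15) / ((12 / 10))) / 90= 107 / 7560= 0.01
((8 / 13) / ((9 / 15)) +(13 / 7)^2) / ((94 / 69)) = 196673 / 59878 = 3.28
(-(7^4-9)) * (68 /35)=-4647.31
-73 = -73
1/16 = 0.06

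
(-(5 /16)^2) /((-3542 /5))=125 /906752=0.00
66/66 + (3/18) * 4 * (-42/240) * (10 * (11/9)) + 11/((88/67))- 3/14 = 11695/1512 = 7.73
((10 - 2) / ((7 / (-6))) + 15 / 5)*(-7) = 27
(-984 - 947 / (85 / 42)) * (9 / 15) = -871.16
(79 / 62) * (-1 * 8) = -316 / 31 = -10.19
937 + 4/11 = 937.36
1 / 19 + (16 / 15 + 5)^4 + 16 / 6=1305539884 / 961875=1357.29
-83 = -83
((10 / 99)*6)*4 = 80 / 33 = 2.42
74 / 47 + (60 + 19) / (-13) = -2751 / 611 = -4.50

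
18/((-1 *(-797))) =18/797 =0.02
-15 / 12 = -1.25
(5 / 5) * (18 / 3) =6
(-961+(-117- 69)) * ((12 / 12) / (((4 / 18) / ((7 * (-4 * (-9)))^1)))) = -1300698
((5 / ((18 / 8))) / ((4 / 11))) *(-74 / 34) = -13.30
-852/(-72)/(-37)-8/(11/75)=-133981/2442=-54.87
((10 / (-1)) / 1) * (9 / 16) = -45 / 8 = -5.62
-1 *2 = -2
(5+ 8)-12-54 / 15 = -2.60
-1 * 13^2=-169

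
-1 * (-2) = 2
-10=-10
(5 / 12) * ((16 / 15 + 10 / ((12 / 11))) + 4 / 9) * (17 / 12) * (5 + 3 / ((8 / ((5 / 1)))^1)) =898535 / 20736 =43.33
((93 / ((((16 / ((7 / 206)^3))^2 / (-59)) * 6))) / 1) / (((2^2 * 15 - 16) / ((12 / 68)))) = -645540063 / 29266775828191379456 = -0.00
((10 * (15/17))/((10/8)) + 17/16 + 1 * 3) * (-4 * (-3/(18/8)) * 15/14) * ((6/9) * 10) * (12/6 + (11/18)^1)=3554375/3213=1106.25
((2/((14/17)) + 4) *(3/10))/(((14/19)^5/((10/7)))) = 334273365/26353376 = 12.68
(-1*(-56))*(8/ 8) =56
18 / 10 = 9 / 5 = 1.80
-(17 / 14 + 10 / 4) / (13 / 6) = -12 / 7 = -1.71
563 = 563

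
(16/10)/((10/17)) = 68/25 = 2.72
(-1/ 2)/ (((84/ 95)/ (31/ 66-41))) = 254125/ 11088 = 22.92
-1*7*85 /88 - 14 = -1827 /88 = -20.76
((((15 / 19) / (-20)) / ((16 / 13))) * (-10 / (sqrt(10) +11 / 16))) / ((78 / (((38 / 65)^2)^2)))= -301796 / 8707534875 +438976 * sqrt(10) / 8707534875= 0.00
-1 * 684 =-684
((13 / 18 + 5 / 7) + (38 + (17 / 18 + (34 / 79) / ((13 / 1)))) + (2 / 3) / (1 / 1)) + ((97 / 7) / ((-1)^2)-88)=-713051 / 21567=-33.06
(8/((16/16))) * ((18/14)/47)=72/329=0.22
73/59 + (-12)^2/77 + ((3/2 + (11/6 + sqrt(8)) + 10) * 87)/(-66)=-197189/13629 - 29 * sqrt(2)/11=-18.20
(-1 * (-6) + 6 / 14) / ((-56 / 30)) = -3.44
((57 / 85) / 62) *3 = 171 / 5270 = 0.03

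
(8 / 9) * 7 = 6.22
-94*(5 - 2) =-282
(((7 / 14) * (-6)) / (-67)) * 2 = 6 / 67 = 0.09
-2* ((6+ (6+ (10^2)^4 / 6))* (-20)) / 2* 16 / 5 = 3200002304 / 3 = 1066667434.67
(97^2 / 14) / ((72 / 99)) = 103499 / 112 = 924.10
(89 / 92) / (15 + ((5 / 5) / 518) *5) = 23051 / 357650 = 0.06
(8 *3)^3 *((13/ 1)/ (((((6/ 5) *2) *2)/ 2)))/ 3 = 24960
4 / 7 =0.57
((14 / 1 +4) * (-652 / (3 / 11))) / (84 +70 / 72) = -1549152 / 3059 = -506.42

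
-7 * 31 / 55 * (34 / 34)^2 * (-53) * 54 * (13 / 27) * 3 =897078 / 55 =16310.51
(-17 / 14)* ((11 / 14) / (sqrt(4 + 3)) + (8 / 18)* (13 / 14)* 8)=-1768 / 441 -187* sqrt(7) / 1372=-4.37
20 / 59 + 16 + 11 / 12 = 12217 / 708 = 17.26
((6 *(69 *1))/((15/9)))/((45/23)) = 3174/25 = 126.96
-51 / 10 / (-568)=51 / 5680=0.01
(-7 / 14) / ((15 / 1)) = -1 / 30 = -0.03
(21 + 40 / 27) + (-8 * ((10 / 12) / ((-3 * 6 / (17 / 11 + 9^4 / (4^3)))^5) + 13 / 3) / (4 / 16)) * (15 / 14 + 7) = 1191270966626831343550542263 / 857738944259800694784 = 1388850.27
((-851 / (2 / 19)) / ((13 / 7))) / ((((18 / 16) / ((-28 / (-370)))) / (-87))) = 4967816 / 195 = 25475.98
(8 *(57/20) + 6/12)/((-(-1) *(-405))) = -233/4050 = -0.06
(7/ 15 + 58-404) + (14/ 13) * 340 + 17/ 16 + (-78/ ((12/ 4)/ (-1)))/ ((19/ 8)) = 1934329/ 59280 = 32.63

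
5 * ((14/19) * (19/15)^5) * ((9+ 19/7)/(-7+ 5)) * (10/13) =-21372644/394875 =-54.13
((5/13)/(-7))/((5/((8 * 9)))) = -72/91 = -0.79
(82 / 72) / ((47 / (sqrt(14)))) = 41*sqrt(14) / 1692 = 0.09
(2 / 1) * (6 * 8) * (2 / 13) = 192 / 13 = 14.77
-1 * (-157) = 157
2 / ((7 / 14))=4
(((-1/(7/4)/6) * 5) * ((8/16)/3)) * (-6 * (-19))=-190/21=-9.05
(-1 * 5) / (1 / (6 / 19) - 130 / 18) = 90 / 73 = 1.23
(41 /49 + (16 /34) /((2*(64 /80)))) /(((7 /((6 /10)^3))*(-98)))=-12717 /35714875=-0.00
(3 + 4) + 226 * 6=1363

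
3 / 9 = 1 / 3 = 0.33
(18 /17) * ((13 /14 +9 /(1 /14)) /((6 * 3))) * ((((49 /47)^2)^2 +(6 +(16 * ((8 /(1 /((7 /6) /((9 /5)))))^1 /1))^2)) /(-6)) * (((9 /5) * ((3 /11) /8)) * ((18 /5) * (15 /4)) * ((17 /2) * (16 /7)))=-137995.95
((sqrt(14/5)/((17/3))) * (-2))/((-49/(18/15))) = 0.01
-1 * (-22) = 22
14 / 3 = 4.67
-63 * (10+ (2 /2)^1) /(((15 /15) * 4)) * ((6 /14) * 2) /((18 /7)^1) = -231 /4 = -57.75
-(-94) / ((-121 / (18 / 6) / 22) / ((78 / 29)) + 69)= 43992 / 31973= 1.38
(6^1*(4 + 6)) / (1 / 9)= 540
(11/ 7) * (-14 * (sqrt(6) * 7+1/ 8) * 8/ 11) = -112 * sqrt(6) - 2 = -276.34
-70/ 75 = -14/ 15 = -0.93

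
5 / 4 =1.25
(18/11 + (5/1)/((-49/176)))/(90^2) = -4399/2182950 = -0.00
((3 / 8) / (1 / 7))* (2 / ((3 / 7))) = 49 / 4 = 12.25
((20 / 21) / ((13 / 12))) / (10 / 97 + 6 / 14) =7760 / 4693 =1.65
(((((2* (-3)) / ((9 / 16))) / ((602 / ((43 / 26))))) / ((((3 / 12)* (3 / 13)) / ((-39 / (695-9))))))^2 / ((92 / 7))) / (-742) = -5408 / 63245631771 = -0.00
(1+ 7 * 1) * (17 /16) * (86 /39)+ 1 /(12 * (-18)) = 52619 /2808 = 18.74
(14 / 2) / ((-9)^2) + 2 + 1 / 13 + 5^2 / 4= 35437 / 4212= 8.41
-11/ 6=-1.83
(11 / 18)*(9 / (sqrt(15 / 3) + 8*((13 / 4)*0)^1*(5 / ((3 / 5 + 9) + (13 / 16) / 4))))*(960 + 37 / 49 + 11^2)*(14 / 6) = 291533*sqrt(5) / 105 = 6208.45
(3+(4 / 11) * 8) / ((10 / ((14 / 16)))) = 0.52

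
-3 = -3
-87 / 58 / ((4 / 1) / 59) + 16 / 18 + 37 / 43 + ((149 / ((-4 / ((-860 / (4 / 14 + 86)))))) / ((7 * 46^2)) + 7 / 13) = -127390737421 / 6429939984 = -19.81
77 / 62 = 1.24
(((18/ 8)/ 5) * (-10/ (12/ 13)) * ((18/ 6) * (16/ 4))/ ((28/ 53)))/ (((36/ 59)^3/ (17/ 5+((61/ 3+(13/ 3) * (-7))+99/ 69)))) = 1556567441/ 618240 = 2517.74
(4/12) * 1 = 1/3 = 0.33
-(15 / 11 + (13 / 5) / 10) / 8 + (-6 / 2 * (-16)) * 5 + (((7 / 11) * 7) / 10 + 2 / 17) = 1634449 / 6800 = 240.36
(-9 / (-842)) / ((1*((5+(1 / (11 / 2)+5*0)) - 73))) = -99 / 628132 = -0.00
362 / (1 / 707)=255934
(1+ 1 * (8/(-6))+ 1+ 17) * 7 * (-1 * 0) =0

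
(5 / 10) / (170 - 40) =1 / 260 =0.00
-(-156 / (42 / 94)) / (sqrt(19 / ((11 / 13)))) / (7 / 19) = 188 * sqrt(2717) / 49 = 199.99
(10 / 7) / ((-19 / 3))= -0.23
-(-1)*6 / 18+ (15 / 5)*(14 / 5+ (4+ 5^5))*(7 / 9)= 109618 / 15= 7307.87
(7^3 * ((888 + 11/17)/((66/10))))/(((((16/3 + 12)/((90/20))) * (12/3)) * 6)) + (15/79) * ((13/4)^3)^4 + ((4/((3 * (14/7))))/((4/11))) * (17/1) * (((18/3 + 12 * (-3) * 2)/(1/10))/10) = 844546569084362017/3222047555584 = 262114.87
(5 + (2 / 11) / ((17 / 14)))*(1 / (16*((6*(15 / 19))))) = 2033 / 29920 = 0.07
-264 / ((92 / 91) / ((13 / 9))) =-26026 / 69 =-377.19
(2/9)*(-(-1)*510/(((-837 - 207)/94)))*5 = -51.02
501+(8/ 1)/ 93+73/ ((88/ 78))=2315215/ 4092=565.79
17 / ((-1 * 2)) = -17 / 2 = -8.50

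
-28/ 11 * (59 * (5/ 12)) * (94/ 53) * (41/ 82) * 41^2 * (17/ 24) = -2773540735/ 41976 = -66074.44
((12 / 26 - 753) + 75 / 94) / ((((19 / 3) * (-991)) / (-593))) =-1634237433 / 23009038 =-71.03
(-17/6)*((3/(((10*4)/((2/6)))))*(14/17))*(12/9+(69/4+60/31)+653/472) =-6729961/5267520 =-1.28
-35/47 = -0.74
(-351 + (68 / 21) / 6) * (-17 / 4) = 375343 / 252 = 1489.46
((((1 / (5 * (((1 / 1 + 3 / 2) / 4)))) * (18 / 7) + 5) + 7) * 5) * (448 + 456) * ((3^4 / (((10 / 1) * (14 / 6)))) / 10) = 123235992 / 6125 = 20120.16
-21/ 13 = -1.62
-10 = -10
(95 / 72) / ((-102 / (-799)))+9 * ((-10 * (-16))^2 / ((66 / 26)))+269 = 432636203 / 4752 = 91042.97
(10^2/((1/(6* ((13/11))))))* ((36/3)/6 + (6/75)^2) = 35568/25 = 1422.72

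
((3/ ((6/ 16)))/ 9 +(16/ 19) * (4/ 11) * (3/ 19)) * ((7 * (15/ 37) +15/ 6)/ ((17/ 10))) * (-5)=-330773000/ 22479831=-14.71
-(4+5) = -9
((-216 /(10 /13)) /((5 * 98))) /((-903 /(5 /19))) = 234 /1401155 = 0.00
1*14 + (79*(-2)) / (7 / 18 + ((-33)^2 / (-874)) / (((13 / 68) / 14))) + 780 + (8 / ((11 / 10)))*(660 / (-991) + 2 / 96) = 240348964381637 / 303836541855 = 791.05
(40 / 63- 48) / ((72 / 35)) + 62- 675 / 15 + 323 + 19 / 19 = 25756 / 81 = 317.98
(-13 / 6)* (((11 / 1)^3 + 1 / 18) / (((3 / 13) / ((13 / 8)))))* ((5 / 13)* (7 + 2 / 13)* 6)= -48277385 / 144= -335259.62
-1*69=-69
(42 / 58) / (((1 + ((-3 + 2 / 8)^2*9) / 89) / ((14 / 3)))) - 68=-688012 / 10411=-66.09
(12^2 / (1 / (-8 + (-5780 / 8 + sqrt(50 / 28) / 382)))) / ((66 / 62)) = -1086984 / 11 + 1860*sqrt(14) / 14707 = -98816.25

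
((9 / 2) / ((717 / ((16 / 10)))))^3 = 1728 / 1706489875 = 0.00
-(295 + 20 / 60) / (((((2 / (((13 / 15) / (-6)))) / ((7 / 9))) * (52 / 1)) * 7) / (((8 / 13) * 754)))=25694 / 1215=21.15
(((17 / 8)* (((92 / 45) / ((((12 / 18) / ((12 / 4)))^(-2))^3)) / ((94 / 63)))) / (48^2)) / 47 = 2737 / 845246281680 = 0.00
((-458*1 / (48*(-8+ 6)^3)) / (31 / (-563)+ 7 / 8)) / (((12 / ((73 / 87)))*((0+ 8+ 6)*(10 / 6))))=9411671 / 2159075520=0.00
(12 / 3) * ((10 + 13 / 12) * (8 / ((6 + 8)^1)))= 25.33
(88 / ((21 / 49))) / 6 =34.22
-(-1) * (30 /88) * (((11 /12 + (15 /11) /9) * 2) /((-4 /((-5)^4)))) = -440625 /3872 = -113.80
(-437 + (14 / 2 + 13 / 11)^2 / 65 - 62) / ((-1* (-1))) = -783307 / 1573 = -497.97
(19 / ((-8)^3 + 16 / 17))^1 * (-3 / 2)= 0.06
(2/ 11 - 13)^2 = 19881/ 121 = 164.31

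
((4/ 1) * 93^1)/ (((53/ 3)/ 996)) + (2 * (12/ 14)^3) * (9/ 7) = 2669004000/ 127253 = 20974.00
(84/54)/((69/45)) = 1.01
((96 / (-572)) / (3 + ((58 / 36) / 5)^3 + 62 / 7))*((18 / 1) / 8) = -0.03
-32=-32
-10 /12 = -0.83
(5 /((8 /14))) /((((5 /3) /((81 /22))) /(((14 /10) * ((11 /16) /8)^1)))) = 11907 /5120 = 2.33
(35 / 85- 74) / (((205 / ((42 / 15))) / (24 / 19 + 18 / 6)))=-1418634 / 331075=-4.28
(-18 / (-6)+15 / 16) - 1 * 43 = -625 / 16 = -39.06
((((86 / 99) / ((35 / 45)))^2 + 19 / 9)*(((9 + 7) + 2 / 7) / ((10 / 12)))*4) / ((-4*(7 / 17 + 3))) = -23154578 / 1203587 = -19.24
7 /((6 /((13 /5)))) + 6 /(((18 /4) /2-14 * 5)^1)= 23941 /8130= 2.94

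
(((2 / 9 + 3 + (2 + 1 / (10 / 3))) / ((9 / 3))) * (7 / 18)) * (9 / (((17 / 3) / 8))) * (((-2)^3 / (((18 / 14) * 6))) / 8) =-1.18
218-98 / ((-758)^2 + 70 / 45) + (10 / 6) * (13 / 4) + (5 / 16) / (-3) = 9238145229 / 41368720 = 223.31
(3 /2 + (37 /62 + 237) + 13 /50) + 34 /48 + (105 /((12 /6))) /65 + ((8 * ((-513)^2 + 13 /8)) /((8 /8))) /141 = 1222906681 /80600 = 15172.54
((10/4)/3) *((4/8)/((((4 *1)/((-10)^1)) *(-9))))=25/216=0.12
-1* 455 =-455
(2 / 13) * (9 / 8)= 9 / 52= 0.17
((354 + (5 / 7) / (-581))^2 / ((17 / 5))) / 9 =609639271285 / 148864401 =4095.27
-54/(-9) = 6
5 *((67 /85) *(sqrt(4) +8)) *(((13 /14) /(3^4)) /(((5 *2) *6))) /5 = 871 /578340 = 0.00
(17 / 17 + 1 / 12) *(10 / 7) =1.55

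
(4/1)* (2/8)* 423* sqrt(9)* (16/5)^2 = 324864/25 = 12994.56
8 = 8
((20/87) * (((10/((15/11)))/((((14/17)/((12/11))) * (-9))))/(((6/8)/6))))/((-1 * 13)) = 10880/71253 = 0.15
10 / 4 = 5 / 2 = 2.50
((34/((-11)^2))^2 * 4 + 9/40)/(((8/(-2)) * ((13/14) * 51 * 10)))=-2217103/7765586400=-0.00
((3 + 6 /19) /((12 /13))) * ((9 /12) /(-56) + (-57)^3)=-1617846165 /2432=-665232.80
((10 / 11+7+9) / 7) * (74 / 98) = 6882 / 3773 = 1.82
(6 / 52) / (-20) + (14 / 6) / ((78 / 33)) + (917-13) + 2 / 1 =1414891 / 1560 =906.98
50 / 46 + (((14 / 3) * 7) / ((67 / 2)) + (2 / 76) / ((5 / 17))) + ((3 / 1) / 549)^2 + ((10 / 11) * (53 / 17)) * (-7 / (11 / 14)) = -465888248960819 / 20169387545670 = -23.10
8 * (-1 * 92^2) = -67712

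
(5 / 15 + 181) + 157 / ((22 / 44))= 1486 / 3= 495.33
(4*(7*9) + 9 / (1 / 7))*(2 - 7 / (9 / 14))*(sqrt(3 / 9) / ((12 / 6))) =-1400*sqrt(3) / 3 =-808.29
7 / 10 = 0.70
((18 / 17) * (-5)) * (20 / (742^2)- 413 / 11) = 5116111020 / 25738867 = 198.77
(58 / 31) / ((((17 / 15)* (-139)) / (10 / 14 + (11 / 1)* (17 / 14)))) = -85695 / 512771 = -0.17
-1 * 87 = -87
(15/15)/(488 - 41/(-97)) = 97/47377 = 0.00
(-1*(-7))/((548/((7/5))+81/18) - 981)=-98/8191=-0.01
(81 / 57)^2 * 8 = 16.16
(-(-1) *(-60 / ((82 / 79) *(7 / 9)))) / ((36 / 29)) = -34365 / 574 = -59.87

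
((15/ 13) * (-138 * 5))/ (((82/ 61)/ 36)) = -11364300/ 533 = -21321.39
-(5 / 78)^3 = -125 / 474552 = -0.00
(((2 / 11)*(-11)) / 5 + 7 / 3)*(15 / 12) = 2.42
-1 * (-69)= 69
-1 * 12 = -12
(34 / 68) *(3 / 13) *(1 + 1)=3 / 13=0.23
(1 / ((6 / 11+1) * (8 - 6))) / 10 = 11 / 340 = 0.03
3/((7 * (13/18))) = 54/91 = 0.59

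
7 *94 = 658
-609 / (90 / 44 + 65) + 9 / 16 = -201093 / 23600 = -8.52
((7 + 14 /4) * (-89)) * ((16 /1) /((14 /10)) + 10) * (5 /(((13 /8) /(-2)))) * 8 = 12816000 /13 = 985846.15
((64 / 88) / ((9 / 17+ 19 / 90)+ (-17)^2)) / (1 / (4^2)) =195840 / 4876333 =0.04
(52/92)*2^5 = 416/23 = 18.09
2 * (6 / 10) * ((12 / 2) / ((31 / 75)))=540 / 31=17.42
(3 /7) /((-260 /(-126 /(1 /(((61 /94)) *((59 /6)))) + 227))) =162723 /171080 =0.95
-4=-4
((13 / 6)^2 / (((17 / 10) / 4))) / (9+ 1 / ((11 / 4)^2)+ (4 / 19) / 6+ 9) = 388531 / 639030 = 0.61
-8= -8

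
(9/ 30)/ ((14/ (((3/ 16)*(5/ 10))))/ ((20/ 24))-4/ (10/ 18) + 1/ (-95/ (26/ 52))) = 19/ 10893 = 0.00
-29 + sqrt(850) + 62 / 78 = -1100 / 39 + 5 * sqrt(34) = 0.95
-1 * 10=-10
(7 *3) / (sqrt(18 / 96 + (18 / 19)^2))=532 *sqrt(6267) / 2089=20.16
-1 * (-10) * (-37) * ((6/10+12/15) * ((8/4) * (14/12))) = -3626/3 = -1208.67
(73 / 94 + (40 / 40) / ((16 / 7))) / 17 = 913 / 12784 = 0.07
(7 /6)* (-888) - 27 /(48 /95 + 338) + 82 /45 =-1496684429 /1447110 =-1034.26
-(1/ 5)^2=-1/ 25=-0.04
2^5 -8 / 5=152 / 5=30.40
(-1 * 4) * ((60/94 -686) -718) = 263832/47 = 5613.45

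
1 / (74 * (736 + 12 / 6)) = 1 / 54612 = 0.00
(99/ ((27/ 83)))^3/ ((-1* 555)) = -761048497/ 14985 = -50787.35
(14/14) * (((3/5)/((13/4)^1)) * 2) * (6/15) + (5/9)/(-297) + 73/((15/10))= 42404629/868725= 48.81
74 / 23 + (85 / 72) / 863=4600019 / 1429128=3.22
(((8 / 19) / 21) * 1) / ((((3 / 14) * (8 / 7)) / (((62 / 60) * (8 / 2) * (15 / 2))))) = 434 / 171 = 2.54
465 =465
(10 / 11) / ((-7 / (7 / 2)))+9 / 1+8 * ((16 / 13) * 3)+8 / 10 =27802 / 715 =38.88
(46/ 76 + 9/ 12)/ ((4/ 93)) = 9579/ 304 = 31.51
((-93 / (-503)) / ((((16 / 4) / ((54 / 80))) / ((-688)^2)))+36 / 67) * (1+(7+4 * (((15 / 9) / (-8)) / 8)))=78599933373 / 674020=116613.65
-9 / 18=-1 / 2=-0.50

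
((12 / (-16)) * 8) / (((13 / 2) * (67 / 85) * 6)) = -170 / 871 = -0.20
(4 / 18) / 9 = 0.02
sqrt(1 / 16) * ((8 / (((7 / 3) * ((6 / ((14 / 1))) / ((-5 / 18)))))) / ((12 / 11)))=-55 / 108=-0.51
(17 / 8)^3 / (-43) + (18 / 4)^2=440911 / 22016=20.03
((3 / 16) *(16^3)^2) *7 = 22020096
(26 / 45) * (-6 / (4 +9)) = -4 / 15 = -0.27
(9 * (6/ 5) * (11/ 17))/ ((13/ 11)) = 6534/ 1105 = 5.91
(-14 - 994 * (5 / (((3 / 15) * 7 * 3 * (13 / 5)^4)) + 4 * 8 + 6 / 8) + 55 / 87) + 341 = -160278811361 / 4969614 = -32251.76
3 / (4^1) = 3 / 4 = 0.75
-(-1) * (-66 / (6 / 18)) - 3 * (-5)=-183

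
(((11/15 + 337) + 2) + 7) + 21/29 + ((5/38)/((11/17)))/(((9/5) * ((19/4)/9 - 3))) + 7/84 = 11246936321/32365740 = 347.50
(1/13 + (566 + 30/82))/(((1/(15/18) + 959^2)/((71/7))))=0.01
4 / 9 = 0.44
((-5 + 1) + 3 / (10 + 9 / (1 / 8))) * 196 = -31850 / 41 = -776.83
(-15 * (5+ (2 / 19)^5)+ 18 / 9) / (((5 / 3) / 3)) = -1626801363 / 12380495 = -131.40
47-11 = 36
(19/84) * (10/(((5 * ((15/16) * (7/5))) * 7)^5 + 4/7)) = 2621440/237084078893673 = 0.00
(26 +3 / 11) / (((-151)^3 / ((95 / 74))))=-27455 / 2802562114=-0.00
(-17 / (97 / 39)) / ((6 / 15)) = -3315 / 194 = -17.09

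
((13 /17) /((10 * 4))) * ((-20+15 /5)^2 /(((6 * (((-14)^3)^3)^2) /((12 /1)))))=221 /8537577084212734853120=0.00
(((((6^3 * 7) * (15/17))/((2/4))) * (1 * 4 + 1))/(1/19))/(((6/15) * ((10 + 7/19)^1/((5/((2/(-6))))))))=-3070305000/3349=-916782.62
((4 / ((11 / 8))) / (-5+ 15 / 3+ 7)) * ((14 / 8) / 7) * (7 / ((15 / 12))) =32 / 55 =0.58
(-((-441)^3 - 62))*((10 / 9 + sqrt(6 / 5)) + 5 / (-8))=135644040.71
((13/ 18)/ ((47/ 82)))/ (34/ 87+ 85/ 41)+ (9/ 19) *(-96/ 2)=-523314565/ 23545731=-22.23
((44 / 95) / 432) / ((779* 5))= 11 / 39962700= 0.00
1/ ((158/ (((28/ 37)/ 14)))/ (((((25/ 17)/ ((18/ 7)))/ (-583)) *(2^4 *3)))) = -1400/ 86909559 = -0.00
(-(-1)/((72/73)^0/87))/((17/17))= 87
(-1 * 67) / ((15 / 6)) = -134 / 5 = -26.80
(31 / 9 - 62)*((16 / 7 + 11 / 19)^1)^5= -470102958292203 / 41615795893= -11296.26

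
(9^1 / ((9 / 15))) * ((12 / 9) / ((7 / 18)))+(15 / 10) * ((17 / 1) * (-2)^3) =-1068 / 7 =-152.57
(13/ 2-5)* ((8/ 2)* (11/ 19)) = 66/ 19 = 3.47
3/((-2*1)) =-3/2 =-1.50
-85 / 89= -0.96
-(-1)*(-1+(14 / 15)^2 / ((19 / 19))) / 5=-0.03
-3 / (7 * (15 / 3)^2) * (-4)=12 / 175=0.07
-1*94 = -94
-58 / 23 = -2.52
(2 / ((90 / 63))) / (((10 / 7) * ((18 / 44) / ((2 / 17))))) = 1078 / 3825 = 0.28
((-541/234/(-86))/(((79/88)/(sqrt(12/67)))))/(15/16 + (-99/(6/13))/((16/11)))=-761728*sqrt(201)/124863770187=-0.00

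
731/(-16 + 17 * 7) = 731/103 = 7.10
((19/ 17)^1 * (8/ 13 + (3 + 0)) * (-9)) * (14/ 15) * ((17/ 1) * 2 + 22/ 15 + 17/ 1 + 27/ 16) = -81244247/ 44200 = -1838.11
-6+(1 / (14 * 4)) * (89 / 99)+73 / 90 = -47797 / 9240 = -5.17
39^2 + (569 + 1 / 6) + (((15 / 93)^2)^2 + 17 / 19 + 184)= 239521707247 / 105281394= 2275.06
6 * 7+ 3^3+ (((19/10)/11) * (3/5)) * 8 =19203/275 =69.83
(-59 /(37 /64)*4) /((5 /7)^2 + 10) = -740096 /19055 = -38.84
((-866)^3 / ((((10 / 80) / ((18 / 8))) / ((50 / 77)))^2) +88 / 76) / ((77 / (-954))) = 9535438524661322148 / 8674127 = 1099296623701.88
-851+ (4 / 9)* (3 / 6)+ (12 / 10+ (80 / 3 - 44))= -39011 / 45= -866.91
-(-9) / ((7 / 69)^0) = 9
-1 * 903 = -903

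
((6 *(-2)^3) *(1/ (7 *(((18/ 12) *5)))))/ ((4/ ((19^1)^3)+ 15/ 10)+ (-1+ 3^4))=-438976/ 39130875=-0.01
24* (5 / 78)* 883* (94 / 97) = 1660040 / 1261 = 1316.45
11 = 11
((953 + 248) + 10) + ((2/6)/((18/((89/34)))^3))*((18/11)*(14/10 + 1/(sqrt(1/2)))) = 704969*sqrt(2)/420238368 + 2544548253023/2101191840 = 1211.00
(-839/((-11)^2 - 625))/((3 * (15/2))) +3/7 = 5699/11340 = 0.50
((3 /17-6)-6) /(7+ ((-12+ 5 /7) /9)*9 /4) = -1876 /663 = -2.83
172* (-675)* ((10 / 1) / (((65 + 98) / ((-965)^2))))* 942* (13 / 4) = -3309947536837500 / 163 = -20306426606365.03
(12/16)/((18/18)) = 3/4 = 0.75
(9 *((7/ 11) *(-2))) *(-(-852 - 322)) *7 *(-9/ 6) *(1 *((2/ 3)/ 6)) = 172578/ 11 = 15688.91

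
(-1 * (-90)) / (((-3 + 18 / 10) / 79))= -5925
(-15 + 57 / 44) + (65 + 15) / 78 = -21757 / 1716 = -12.68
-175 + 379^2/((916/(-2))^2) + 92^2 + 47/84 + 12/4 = 9133026509/1101261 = 8293.24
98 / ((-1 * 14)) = -7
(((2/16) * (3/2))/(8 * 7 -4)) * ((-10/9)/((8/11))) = -55/9984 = -0.01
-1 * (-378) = 378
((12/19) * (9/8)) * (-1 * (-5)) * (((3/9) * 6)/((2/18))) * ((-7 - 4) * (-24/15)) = 21384/19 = 1125.47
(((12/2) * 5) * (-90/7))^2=148775.51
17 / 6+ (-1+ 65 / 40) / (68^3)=21381391 / 7546368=2.83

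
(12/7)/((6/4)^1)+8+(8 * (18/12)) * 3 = 316/7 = 45.14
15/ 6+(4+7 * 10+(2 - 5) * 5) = 123/ 2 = 61.50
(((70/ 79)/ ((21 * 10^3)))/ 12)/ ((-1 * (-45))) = 1/ 12798000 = 0.00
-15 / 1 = -15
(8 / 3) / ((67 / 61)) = 488 / 201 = 2.43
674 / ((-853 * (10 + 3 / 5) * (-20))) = 337 / 90418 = 0.00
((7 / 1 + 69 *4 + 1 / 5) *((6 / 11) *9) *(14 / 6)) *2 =356832 / 55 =6487.85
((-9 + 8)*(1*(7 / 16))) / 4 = -7 / 64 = -0.11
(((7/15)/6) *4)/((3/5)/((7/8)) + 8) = 0.04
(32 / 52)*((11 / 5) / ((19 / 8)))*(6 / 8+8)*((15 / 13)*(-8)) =-147840 / 3211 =-46.04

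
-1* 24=-24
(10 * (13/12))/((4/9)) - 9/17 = 23.85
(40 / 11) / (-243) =-40 / 2673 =-0.01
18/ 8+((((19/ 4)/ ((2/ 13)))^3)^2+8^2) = 227081499190769/ 262144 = 866247174.04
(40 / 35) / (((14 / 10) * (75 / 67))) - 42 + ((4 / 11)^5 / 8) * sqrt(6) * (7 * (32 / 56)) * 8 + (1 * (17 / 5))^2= -29.65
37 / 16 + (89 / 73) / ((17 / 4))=51613 / 19856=2.60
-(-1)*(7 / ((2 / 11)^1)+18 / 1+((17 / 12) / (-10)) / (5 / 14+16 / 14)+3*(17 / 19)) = 202087 / 3420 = 59.09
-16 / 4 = -4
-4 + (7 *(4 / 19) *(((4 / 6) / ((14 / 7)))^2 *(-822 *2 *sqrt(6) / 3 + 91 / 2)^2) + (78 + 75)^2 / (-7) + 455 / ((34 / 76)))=5963140412 / 20349 - 1396304 *sqrt(6) / 171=273042.05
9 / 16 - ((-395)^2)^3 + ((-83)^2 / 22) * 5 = -668490502682474341 / 176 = -3798241492514058.76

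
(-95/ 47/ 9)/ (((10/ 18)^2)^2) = -13851/ 5875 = -2.36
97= 97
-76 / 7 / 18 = -38 / 63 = -0.60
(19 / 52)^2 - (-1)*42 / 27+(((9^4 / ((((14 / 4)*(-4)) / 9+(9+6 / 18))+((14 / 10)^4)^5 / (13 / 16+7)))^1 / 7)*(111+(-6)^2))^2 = 1438606.95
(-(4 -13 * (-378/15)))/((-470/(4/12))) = 829/3525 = 0.24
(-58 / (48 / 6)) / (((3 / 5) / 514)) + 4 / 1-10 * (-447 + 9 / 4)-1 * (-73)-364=-6151 / 3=-2050.33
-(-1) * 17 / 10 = 17 / 10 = 1.70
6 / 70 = 0.09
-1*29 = -29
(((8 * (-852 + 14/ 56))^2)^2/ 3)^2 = 516386077330722809895892000000.00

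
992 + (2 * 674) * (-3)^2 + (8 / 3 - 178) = 38846 / 3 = 12948.67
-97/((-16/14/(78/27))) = 8827/36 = 245.19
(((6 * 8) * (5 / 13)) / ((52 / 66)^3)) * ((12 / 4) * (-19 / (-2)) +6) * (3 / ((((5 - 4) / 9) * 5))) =200851893 / 28561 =7032.38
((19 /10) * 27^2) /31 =13851 /310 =44.68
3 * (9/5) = 27/5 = 5.40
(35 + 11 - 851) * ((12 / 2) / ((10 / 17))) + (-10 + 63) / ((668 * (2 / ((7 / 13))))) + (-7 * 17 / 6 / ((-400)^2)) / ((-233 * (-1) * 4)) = -15949309699938349 / 1942437120000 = -8210.98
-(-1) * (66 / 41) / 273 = 0.01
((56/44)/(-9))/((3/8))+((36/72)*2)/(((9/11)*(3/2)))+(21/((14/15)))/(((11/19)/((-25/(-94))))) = 601565/55836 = 10.77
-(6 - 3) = -3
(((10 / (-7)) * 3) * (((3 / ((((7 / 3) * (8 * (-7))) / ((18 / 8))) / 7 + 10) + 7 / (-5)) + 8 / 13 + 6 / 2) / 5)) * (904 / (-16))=4030371 / 20930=192.56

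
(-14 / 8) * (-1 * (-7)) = -49 / 4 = -12.25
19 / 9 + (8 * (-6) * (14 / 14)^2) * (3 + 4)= -3005 / 9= -333.89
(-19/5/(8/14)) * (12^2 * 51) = -244188/5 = -48837.60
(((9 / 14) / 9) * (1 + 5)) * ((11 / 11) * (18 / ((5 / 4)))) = 216 / 35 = 6.17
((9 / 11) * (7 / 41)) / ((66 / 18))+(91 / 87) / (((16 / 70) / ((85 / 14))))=192129763 / 6905712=27.82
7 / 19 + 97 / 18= 1969 / 342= 5.76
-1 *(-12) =12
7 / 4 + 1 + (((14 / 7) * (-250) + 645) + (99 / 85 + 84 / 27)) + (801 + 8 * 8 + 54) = 3277339 / 3060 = 1071.03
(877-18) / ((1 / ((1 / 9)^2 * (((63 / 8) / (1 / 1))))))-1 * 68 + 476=35389 / 72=491.51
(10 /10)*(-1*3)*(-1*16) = 48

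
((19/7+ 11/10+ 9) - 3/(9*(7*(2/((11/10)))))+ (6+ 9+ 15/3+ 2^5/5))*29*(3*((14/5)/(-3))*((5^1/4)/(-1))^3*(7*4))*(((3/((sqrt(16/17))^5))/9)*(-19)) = -91732014535*sqrt(17)/294912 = -1282486.93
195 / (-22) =-195 / 22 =-8.86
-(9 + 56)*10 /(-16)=325 /8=40.62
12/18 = 2/3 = 0.67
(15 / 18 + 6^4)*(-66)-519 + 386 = -85724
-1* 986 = -986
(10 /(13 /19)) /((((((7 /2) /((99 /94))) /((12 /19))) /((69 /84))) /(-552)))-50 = -39204070 /29939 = -1309.46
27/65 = 0.42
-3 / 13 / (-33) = 1 / 143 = 0.01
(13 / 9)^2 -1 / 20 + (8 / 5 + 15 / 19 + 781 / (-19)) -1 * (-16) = -636511 / 30780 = -20.68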